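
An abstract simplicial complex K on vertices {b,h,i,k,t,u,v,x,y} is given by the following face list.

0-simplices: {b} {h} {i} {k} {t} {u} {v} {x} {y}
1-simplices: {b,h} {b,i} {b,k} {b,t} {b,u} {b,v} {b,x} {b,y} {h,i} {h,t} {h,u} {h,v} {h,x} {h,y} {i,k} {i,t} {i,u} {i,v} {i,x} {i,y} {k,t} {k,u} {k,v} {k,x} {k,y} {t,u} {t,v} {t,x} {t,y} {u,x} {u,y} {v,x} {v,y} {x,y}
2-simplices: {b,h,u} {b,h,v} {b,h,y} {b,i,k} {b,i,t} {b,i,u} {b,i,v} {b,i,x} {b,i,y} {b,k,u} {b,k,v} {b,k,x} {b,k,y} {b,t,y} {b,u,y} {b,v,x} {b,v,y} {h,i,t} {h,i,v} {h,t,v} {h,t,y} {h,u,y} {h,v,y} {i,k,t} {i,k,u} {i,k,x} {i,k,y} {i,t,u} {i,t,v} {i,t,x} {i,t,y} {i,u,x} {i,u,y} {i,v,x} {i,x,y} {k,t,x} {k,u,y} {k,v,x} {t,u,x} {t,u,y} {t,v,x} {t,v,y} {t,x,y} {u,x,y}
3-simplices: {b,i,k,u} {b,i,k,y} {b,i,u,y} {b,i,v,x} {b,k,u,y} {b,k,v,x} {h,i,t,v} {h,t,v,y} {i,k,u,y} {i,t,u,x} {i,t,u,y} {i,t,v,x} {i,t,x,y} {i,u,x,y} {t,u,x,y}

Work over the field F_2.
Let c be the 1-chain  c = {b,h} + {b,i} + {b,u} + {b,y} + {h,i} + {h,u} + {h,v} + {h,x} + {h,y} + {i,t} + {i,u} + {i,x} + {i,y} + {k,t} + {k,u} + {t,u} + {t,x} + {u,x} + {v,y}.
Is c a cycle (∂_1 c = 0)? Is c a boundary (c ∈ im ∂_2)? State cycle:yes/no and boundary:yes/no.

cycle:yes boundary:no

n_0=9 n_1=34 n_2=44 n_3=15  [Z2]
∂1: piv[bh,bi,bk,bt,bu,bv,bx,by] rk=8  ker:hi,ht,hu,hv,hx,hy,ik,it,iu,iv,ix,iy,kt,ku,kv,kx,ky,tu,tv,tx,ty,ux,uy,vx,vy,xy
∂2: piv[bhu,bhv,bhy,bik,bit,biu,biv,bix,biy,bku,bkv,bkx,bky,bty,buy,bvx,bvy,hit,hiv,htv,ikt,itu,itx,iux,ixy] rk=25  ker:hty,huy,hvy,iku,ikx,iky,itv,ity,iuy,ivx,ktx,kuy,kvx,tux,tuy,tvx,tvy,txy,uxy
∂3: piv[biku,biky,biuy,bivx,bkuy,bkvx,hitv,htvy,itux,ituy,itvx,itxy,iuxy] rk=13  ker:ikuy,tuxy
∂1c = 0
c vs im∂2: residual ≠ 0 ⇒ not boundary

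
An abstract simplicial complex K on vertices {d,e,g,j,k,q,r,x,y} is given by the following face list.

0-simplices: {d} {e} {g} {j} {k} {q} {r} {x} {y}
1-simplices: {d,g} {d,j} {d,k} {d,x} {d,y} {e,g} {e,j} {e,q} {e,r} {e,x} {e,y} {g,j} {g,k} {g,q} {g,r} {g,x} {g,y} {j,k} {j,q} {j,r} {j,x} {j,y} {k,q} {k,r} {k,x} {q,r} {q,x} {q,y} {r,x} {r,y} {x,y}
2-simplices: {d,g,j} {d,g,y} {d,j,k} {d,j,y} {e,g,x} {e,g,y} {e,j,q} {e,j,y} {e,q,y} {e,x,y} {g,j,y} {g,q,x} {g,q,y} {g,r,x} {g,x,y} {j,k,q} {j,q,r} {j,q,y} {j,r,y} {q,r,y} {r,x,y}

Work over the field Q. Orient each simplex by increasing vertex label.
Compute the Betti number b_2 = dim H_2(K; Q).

b_2=4

n_0=9 n_1=31 n_2=21  [Q]
∂1: piv[dg,dj,dk,dx,dy,eg,eq,er] rk=8  ker:ej,ex,ey,gj,gk,gq,gr,gx,gy,jk,jq,jr,jx,jy,kq,kr,kx,qr,qx,qy,rx,ry,xy
∂2: piv[dgj,dgy,djk,djy,egx,egy,ejq,ejy,eqy,exy,gqx,gqy,grx,jkq,jqr,jry,rxy] rk=17  ker:gjy,gxy,jqy,qry
b_2=(21−17)−0=4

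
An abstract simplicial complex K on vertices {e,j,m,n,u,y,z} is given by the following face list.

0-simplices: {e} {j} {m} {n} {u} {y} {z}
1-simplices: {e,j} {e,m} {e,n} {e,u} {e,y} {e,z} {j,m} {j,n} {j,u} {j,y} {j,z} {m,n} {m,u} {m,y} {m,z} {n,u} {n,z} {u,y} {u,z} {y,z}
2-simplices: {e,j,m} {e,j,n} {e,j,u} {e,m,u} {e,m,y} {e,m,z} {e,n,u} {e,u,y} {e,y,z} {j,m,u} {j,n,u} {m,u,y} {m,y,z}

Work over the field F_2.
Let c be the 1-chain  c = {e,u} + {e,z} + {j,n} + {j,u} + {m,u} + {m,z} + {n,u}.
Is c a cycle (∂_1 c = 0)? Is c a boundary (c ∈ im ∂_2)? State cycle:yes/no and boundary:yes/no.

cycle:yes boundary:yes

n_0=7 n_1=20 n_2=13  [Z2]
∂1: piv[ej,em,en,eu,ey,ez] rk=6  ker:jm,jn,ju,jy,jz,mn,mu,my,mz,nu,nz,uy,uz,yz
∂2: piv[ejm,ejn,eju,emu,emy,emz,enu,euy,eyz] rk=9  ker:jmu,jnu,muy,myz
∂1c = 0
c vs im∂2: reduces to 0 ⇒ boundary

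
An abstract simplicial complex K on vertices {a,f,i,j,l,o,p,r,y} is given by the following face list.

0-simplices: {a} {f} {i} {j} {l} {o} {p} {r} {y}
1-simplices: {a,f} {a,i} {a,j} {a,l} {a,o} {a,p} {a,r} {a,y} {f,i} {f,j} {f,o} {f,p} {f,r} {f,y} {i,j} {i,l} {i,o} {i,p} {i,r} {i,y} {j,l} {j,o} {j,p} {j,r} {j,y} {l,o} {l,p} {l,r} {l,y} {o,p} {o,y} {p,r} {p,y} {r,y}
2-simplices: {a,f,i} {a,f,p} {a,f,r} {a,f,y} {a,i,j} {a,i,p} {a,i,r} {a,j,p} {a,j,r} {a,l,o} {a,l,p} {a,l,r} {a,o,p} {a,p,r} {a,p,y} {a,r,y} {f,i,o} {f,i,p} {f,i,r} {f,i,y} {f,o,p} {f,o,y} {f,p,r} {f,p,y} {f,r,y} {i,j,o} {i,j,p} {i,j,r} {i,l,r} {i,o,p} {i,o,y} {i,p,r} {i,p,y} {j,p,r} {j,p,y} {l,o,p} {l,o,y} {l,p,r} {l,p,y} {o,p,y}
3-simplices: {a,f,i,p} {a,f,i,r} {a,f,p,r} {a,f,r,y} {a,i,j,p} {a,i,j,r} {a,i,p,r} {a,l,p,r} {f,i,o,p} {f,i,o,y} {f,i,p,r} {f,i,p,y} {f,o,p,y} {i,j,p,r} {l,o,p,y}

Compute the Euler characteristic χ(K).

n_0=9 n_1=34 n_2=40 n_3=15
χ=+9−34+40−15=0

χ(K)=0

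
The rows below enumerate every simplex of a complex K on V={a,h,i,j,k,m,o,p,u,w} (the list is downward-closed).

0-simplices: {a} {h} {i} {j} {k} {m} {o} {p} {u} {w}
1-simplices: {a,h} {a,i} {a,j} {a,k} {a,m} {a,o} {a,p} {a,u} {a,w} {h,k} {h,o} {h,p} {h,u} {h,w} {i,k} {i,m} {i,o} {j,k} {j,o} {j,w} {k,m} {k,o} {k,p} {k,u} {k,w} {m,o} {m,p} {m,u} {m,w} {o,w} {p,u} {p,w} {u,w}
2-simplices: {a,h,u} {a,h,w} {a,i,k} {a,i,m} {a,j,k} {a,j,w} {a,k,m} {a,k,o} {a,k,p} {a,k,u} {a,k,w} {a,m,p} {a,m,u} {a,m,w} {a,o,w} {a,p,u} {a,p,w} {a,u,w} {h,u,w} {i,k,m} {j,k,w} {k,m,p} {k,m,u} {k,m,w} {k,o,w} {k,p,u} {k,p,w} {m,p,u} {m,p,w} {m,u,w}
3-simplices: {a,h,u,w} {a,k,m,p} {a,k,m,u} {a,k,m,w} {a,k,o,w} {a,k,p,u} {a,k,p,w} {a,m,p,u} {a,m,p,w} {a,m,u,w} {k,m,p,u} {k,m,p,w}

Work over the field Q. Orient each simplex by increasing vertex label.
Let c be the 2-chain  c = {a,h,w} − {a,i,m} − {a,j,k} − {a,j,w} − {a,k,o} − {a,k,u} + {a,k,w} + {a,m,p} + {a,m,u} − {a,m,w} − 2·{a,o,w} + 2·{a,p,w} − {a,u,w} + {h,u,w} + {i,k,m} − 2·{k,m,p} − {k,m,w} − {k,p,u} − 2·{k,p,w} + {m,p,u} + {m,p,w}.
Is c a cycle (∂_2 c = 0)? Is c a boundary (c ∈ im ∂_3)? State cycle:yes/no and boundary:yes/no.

cycle:no boundary:no

n_0=10 n_1=33 n_2=30 n_3=12  [Q]
∂1: piv[ah,ai,aj,ak,am,ao,ap,au,aw] rk=9  ker:hk,ho,hp,hu,hw,ik,im,io,jk,jo,jw,km,ko,kp,ku,kw,mo,mp,mu,mw,ow,pu,pw,uw
∂2: piv[ahu,ahw,aik,aim,ajk,ajw,akm,ako,akp,aku,akw,amp,amu,amw,aow,apu,apw,auw] rk=18  ker:huw,ikm,jkw,kmp,kmu,kmw,kow,kpu,kpw,mpu,mpw,muw
∂3: piv[ahuw,akmp,akmu,akmw,akow,akpu,akpw,ampu,ampw,amuw] rk=10  ker:kmpu,kmpw
∂2c = {a,h} − {a,i} − 2·{a,j} + 2·{a,m} − {a,o} + {a,p} − {a,u} + {a,w} + {h,u} + {i,k} − 2·{i,m} − {j,k} − {j,w} − 2·{k,m} − {k,o} − {k,p} + 4·{k,w} + {m,p} − 3·{m,w} − 2·{o,w} + {p,w}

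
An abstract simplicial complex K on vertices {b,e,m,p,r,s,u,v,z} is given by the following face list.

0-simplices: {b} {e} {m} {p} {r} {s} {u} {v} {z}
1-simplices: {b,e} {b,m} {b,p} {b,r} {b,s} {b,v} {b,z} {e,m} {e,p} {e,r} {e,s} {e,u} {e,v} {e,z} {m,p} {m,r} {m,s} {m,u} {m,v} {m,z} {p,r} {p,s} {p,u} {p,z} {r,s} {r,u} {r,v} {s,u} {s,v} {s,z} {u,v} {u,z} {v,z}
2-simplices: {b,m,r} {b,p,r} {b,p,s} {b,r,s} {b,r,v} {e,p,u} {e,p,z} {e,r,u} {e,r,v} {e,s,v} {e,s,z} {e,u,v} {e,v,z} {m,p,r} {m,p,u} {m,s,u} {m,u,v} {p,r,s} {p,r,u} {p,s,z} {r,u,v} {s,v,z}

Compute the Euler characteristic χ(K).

n_0=9 n_1=33 n_2=22
χ=+9−33+22=-2

χ(K)=-2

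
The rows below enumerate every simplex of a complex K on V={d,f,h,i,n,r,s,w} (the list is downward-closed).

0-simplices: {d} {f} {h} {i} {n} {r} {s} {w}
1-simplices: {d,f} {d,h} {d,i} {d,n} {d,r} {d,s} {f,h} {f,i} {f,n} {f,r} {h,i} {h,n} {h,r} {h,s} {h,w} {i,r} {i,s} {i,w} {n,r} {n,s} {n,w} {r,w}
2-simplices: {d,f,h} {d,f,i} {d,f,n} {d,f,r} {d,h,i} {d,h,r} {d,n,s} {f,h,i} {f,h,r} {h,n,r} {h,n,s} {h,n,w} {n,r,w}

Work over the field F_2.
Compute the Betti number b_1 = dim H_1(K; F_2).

b_1=4

n_0=8 n_1=22 n_2=13  [Z2]
∂1: piv[df,dh,di,dn,dr,ds,hw] rk=7  ker:fh,fi,fn,fr,hi,hn,hr,hs,ir,is,iw,nr,ns,nw,rw
∂2: piv[dfh,dfi,dfn,dfr,dhi,dhr,dns,hnr,hns,hnw,nrw] rk=11  ker:fhi,fhr
b_1=(22−7)−11=4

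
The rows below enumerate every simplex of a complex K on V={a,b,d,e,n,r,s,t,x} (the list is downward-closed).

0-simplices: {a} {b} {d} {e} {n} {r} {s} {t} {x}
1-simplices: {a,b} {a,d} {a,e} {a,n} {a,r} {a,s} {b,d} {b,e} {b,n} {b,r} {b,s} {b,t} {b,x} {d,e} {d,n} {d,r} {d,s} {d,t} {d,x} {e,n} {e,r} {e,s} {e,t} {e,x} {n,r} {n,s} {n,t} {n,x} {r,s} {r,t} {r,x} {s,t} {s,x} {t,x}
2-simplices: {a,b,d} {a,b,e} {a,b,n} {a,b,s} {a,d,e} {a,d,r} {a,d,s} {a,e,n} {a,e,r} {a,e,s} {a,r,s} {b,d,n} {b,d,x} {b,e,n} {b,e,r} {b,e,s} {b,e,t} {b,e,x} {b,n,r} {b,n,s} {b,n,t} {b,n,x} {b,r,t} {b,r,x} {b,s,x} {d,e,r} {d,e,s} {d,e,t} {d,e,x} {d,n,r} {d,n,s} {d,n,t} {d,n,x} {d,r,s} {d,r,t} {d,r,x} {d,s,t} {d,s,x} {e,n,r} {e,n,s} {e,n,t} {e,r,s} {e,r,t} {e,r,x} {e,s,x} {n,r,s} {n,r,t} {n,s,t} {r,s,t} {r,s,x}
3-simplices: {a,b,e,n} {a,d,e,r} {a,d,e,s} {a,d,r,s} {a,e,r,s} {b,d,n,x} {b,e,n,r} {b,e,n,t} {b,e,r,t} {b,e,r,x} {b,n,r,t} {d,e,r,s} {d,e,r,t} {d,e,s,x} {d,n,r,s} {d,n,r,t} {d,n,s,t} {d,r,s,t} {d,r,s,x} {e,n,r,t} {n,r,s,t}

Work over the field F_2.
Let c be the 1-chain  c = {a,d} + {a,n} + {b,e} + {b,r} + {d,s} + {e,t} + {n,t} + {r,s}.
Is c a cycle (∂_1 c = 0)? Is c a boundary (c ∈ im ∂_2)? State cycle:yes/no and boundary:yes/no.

cycle:yes boundary:yes

n_0=9 n_1=34 n_2=50 n_3=21  [Z2]
∂1: piv[ab,ad,ae,an,ar,as,bt,bx] rk=8  ker:bd,be,bn,br,bs,de,dn,dr,ds,dt,dx,en,er,es,et,ex,nr,ns,nt,nx,rs,rt,rx,st,sx,tx
∂2: piv[abd,abe,abn,abs,ade,adr,ads,aen,aer,aes,ars,bdn,bdx,ber,bet,bex,bnr,bns,bnt,bnx,brt,brx,bsx,det,dst] rk=25  ker:ben,bes,der,des,dex,dnr,dns,dnt,dnx,drs,drt,drx,dsx,enr,ens,ent,ers,ert,erx,esx,nrs,nrt,nst,rst,rsx
∂3: piv[aben,ader,ades,adrs,aers,bdnx,benr,bent,bert,berx,bnrt,dert,desx,dnrs,dnrt,dnst,drst,drsx] rk=18  ker:ders,enrt,nrst
∂1c = 0
c vs im∂2: reduces to 0 ⇒ boundary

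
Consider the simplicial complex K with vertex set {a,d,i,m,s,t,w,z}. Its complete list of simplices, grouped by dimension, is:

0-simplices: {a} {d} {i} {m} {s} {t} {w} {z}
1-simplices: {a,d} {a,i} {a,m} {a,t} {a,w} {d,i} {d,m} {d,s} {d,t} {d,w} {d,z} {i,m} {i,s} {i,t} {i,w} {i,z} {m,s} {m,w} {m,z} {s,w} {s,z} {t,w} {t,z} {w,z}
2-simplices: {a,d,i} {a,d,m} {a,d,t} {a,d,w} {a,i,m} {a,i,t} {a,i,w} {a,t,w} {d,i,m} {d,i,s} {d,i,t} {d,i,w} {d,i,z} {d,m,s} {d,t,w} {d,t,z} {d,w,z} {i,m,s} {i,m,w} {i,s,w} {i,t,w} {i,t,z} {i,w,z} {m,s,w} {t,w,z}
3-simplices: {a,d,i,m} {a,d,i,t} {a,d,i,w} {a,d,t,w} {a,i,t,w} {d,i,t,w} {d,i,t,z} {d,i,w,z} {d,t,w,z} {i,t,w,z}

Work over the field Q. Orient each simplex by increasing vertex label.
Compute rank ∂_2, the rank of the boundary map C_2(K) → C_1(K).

rank∂_2=15

n_0=8 n_1=24 n_2=25 n_3=10  [Q]
∂1: piv[ad,ai,am,at,aw,ds,dz] rk=7  ker:di,dm,dt,dw,im,is,it,iw,iz,ms,mw,mz,sw,sz,tw,tz,wz
∂2: piv[adi,adm,adt,adw,aim,ait,aiw,atw,dis,diz,dms,dtz,dwz,imw,isw] rk=15  ker:dim,dit,diw,dtw,ims,itw,itz,iwz,msw,twz
∂3: piv[adim,adit,adiw,adtw,aitw,ditz,diwz,dtwz] rk=8  ker:ditw,itwz
rk∂_2=15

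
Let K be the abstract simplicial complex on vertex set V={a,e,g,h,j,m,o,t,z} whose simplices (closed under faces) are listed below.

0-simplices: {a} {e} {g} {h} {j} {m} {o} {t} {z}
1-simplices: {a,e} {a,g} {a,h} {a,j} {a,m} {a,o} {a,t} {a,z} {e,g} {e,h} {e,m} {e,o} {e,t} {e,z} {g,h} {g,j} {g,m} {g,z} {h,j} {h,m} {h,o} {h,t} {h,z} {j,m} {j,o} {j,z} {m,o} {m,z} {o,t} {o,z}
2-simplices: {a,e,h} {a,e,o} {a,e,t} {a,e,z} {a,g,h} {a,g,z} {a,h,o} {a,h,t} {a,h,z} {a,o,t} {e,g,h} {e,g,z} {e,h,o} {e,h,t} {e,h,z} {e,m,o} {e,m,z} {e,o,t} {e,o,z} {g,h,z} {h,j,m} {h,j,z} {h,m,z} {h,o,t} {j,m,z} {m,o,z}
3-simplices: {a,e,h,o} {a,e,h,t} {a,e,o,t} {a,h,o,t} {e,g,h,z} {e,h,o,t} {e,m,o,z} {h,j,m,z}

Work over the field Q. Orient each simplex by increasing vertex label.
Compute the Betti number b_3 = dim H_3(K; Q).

b_3=1

n_0=9 n_1=30 n_2=26 n_3=8  [Q]
∂1: piv[ae,ag,ah,aj,am,ao,at,az] rk=8  ker:eg,eh,em,eo,et,ez,gh,gj,gm,gz,hj,hm,ho,ht,hz,jm,jo,jz,mo,mz,ot,oz
∂2: piv[aeh,aeo,aet,aez,agh,agz,aho,aht,ahz,aot,egh,emo,emz,eoz,hjm,hjz,hmz] rk=17  ker:egz,eho,eht,ehz,eot,ghz,hot,jmz,moz
∂3: piv[aeho,aeht,aeot,ahot,eghz,emoz,hjmz] rk=7  ker:ehot
b_3=(8−7)−0=1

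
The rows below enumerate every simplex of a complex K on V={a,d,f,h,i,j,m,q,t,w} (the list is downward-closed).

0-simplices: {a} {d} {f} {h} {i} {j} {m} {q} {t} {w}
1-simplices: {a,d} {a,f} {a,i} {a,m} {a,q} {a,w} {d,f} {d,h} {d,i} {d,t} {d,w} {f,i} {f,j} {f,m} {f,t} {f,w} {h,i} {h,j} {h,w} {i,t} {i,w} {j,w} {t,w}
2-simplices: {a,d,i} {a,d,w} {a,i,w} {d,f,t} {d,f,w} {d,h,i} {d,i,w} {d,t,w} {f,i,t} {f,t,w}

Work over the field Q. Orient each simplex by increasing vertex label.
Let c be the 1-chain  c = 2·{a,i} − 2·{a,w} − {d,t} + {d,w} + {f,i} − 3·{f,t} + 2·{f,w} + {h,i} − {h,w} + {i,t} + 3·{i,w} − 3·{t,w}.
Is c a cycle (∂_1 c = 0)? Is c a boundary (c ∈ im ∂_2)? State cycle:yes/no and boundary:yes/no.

cycle:yes boundary:no

n_0=10 n_1=23 n_2=10  [Q]
∂1: piv[ad,af,ai,am,aq,aw,dh,dt,fj] rk=9  ker:df,di,dw,fi,fm,ft,fw,hi,hj,hw,it,iw,jw,tw
∂2: piv[adi,adw,aiw,dft,dfw,dhi,dtw,fit] rk=8  ker:diw,ftw
∂1c = 0
c vs im∂2: residual ≠ 0 ⇒ not boundary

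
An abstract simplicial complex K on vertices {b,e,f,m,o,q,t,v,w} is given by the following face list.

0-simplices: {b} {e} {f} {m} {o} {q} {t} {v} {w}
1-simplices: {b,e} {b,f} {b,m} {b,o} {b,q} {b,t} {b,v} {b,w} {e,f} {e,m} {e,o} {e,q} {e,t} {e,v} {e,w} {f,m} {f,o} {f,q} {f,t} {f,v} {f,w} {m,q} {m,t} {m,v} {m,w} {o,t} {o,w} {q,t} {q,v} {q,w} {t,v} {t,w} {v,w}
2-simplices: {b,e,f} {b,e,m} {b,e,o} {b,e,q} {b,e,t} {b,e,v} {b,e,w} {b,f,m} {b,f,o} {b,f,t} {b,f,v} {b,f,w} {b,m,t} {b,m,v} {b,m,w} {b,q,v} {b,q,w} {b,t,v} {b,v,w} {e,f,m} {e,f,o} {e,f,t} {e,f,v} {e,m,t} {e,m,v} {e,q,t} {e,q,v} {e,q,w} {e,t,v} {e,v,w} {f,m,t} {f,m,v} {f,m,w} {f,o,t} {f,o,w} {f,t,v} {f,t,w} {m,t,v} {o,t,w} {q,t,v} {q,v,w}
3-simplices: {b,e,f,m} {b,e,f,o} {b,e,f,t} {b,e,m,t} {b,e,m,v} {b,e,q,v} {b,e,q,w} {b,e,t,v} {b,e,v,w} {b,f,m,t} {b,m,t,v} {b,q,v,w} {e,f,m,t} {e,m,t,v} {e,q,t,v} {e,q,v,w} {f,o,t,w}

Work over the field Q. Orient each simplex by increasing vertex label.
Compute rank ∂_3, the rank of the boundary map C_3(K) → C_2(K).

rank∂_3=14

n_0=9 n_1=33 n_2=41 n_3=17  [Q]
∂1: piv[be,bf,bm,bo,bq,bt,bv,bw] rk=8  ker:ef,em,eo,eq,et,ev,ew,fm,fo,fq,ft,fv,fw,mq,mt,mv,mw,ot,ow,qt,qv,qw,tv,tw,vw
∂2: piv[bef,bem,beo,beq,bet,bev,bew,bfm,bfo,bft,bfv,bfw,bmt,bmv,bmw,bqv,bqw,btv,bvw,eqt,fot,fow,ftw] rk=23  ker:efm,efo,eft,efv,emt,emv,eqv,eqw,etv,evw,fmt,fmv,fmw,ftv,mtv,otw,qtv,qvw
∂3: piv[befm,befo,beft,bemt,bemv,beqv,beqw,betv,bevw,bfmt,bmtv,bqvw,eqtv,fotw] rk=14  ker:efmt,emtv,eqvw
rk∂_3=14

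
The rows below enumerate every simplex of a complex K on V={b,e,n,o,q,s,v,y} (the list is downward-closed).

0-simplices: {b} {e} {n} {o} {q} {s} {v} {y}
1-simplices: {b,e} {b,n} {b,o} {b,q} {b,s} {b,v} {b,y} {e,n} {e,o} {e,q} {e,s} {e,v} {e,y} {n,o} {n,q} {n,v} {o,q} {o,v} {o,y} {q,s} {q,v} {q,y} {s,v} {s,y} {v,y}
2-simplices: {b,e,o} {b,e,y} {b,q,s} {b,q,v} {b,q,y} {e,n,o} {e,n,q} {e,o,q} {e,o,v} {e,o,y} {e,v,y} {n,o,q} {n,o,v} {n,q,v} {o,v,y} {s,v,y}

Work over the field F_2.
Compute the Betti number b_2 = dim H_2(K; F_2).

n_0=8 n_1=25 n_2=16  [Z2]
∂1: piv[be,bn,bo,bq,bs,bv,by] rk=7  ker:en,eo,eq,es,ev,ey,no,nq,nv,oq,ov,oy,qs,qv,qy,sv,sy,vy
∂2: piv[beo,bey,bqs,bqv,bqy,eno,enq,eoq,eov,eoy,evy,nov,nqv,svy] rk=14  ker:noq,ovy
b_2=(16−14)−0=2

b_2=2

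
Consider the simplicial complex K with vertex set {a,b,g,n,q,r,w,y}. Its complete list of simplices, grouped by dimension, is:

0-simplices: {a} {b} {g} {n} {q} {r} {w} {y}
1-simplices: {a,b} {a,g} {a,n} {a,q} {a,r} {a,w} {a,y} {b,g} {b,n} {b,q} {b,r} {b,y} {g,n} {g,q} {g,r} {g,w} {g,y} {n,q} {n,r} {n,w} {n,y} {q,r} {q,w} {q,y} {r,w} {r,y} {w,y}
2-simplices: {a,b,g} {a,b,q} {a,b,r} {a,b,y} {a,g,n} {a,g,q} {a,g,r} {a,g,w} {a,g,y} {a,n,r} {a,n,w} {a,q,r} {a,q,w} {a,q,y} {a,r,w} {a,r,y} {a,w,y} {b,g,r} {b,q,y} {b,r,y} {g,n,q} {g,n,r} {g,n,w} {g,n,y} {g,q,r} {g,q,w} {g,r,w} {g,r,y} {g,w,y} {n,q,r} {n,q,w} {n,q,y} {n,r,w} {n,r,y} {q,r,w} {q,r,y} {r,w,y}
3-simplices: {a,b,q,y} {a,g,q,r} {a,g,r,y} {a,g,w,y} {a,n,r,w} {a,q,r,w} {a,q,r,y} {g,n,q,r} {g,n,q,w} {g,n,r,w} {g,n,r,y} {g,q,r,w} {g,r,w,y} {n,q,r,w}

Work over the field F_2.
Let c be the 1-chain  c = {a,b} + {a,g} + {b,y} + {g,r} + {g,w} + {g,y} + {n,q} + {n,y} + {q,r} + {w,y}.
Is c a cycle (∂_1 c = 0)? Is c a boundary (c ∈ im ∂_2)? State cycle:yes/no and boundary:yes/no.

cycle:yes boundary:yes

n_0=8 n_1=27 n_2=37 n_3=14  [Z2]
∂1: piv[ab,ag,an,aq,ar,aw,ay] rk=7  ker:bg,bn,bq,br,by,gn,gq,gr,gw,gy,nq,nr,nw,ny,qr,qw,qy,rw,ry,wy
∂2: piv[abg,abq,abr,aby,agn,agq,agr,agw,agy,anr,anw,aqr,aqw,aqy,arw,ary,awy,gnq,gny] rk=19  ker:bgr,bqy,bry,gnr,gnw,gqr,gqw,grw,gry,gwy,nqr,nqw,nqy,nrw,nry,qrw,qry,rwy
∂3: piv[abqy,agqr,agry,agwy,anrw,aqrw,aqry,gnqr,gnqw,gnrw,gnry,gqrw,grwy] rk=13  ker:nqrw
∂1c = 0
c vs im∂2: reduces to 0 ⇒ boundary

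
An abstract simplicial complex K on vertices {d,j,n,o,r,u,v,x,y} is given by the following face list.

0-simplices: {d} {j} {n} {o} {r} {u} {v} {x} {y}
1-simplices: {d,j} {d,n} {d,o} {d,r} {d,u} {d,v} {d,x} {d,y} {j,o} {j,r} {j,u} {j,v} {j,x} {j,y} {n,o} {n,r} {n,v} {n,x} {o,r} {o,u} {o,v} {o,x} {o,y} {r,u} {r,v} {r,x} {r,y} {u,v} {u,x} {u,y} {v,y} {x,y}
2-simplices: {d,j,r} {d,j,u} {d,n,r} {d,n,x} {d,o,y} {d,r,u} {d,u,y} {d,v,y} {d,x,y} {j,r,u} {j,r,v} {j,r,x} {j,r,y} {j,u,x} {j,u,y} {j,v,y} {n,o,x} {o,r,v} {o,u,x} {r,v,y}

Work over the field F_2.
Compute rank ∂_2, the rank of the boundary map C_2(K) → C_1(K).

rank∂_2=18

n_0=9 n_1=32 n_2=20  [Z2]
∂1: piv[dj,dn,do,dr,du,dv,dx,dy] rk=8  ker:jo,jr,ju,jv,jx,jy,no,nr,nv,nx,or,ou,ov,ox,oy,ru,rv,rx,ry,uv,ux,uy,vy,xy
∂2: piv[djr,dju,dnr,dnx,doy,dru,duy,dvy,dxy,jrv,jrx,jry,jux,juy,jvy,nox,orv,oux] rk=18  ker:jru,rvy
rk∂_2=18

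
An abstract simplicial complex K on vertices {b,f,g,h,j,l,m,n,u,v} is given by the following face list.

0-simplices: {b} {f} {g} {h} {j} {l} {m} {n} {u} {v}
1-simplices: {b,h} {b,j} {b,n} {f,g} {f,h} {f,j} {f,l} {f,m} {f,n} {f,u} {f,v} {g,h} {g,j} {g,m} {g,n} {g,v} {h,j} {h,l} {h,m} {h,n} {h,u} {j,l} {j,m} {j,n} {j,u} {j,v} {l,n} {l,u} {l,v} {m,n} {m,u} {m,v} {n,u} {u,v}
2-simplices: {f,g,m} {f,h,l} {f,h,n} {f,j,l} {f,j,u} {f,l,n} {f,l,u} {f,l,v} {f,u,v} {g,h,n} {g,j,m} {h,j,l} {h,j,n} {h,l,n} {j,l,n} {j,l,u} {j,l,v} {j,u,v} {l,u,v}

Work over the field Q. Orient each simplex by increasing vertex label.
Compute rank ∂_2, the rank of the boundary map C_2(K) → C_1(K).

rank∂_2=14

n_0=10 n_1=34 n_2=19  [Q]
∂1: piv[bh,bj,bn,fg,fh,fl,fm,fu,fv] rk=9  ker:fj,fn,gh,gj,gm,gn,gv,hj,hl,hm,hn,hu,jl,jm,jn,ju,jv,ln,lu,lv,mn,mu,mv,nu,uv
∂2: piv[fgm,fhl,fhn,fjl,fju,fln,flu,flv,fuv,ghn,gjm,hjl,hjn,jlv] rk=14  ker:hln,jln,jlu,juv,luv
rk∂_2=14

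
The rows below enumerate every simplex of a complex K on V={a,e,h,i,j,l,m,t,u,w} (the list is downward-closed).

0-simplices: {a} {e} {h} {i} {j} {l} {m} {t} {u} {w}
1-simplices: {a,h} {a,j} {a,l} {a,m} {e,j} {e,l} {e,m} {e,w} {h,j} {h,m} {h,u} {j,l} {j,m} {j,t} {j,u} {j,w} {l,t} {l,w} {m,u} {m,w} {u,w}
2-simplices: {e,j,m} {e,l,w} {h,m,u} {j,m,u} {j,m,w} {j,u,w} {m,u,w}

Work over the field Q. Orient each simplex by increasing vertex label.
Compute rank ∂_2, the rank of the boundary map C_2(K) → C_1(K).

n_0=10 n_1=21 n_2=7  [Q]
∂1: piv[ah,aj,al,am,ej,ew,hu,jt] rk=8  ker:el,em,hj,hm,jl,jm,ju,jw,lt,lw,mu,mw,uw
∂2: piv[ejm,elw,hmu,jmu,jmw,juw] rk=6  ker:muw
rk∂_2=6

rank∂_2=6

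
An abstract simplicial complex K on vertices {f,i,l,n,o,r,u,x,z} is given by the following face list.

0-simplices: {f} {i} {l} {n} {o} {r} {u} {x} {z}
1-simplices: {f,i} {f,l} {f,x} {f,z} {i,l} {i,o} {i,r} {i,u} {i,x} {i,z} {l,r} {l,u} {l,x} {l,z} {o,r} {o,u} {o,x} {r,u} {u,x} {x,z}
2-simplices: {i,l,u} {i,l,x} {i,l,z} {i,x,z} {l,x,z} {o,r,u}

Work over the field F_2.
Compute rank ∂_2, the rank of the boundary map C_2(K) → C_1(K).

n_0=9 n_1=20 n_2=6  [Z2]
∂1: piv[fi,fl,fx,fz,io,ir,iu] rk=7  ker:il,ix,iz,lr,lu,lx,lz,or,ou,ox,ru,ux,xz
∂2: piv[ilu,ilx,ilz,ixz,oru] rk=5  ker:lxz
rk∂_2=5

rank∂_2=5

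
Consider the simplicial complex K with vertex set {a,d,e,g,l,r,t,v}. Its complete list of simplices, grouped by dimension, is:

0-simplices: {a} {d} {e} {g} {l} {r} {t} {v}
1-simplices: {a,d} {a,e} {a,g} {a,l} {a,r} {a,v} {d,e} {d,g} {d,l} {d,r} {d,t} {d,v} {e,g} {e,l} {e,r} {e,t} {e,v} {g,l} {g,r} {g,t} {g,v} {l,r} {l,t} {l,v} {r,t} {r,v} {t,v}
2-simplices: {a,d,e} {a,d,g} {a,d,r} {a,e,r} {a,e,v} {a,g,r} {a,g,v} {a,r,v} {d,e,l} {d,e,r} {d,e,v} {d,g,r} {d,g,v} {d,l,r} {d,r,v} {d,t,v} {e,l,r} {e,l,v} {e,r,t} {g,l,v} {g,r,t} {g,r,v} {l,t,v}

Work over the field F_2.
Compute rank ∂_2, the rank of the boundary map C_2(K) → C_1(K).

n_0=8 n_1=27 n_2=23  [Z2]
∂1: piv[ad,ae,ag,al,ar,av,dt] rk=7  ker:de,dg,dl,dr,dv,eg,el,er,et,ev,gl,gr,gt,gv,lr,lt,lv,rt,rv,tv
∂2: piv[ade,adg,adr,aer,aev,agr,agv,arv,del,dev,dlr,dtv,elv,ert,glv,grt,ltv] rk=17  ker:der,dgr,dgv,drv,elr,grv
rk∂_2=17

rank∂_2=17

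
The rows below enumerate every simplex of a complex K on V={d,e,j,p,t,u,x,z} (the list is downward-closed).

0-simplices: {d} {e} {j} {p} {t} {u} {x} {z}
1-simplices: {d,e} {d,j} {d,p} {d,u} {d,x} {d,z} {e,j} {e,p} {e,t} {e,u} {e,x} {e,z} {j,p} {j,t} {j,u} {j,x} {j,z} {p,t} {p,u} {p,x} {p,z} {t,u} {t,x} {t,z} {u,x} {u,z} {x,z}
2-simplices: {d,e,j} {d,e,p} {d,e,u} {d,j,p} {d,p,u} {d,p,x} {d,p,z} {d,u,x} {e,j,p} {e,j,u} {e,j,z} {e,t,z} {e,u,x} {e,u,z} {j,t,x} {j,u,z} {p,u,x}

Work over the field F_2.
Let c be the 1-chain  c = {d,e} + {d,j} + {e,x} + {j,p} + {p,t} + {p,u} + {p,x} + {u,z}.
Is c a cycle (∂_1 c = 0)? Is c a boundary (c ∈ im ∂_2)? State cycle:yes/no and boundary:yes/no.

cycle:no boundary:no

n_0=8 n_1=27 n_2=17  [Z2]
∂1: piv[de,dj,dp,du,dx,dz,et] rk=7  ker:ej,ep,eu,ex,ez,jp,jt,ju,jx,jz,pt,pu,px,pz,tu,tx,tz,ux,uz,xz
∂2: piv[dej,dep,deu,djp,dpu,dpx,dpz,dux,eju,ejz,etz,eux,euz,jtx] rk=14  ker:ejp,juz,pux
∂1c = {t} + {z}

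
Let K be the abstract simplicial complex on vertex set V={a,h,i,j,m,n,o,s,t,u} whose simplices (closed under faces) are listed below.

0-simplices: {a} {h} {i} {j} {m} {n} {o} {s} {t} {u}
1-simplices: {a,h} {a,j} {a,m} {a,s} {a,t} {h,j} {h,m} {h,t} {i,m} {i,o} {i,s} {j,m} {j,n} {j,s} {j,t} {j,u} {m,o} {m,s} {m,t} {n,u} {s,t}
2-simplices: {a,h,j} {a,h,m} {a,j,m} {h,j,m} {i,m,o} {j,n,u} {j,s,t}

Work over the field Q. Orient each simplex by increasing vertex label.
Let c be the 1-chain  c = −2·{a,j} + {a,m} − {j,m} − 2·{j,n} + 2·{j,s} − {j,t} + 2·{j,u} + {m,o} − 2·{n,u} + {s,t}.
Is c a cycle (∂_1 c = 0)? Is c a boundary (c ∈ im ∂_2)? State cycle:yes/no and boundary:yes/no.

cycle:no boundary:no

n_0=10 n_1=21 n_2=7  [Q]
∂1: piv[ah,aj,am,as,at,im,io,jn,ju] rk=9  ker:hj,hm,ht,is,jm,js,jt,mo,ms,mt,nu,st
∂2: piv[ahj,ahm,ajm,imo,jnu,jst] rk=6  ker:hjm
∂1c = {a} − 2·{j} − {m} + {o} + {s}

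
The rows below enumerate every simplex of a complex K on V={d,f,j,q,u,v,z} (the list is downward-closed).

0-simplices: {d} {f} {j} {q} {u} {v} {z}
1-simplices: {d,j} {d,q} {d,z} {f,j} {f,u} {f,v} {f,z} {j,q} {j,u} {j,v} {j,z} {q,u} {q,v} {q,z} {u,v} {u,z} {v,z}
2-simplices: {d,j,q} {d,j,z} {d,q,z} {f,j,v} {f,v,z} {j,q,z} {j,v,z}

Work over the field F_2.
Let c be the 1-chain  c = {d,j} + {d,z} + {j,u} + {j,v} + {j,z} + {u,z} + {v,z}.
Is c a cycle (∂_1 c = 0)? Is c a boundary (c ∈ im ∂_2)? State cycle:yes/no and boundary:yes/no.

cycle:yes boundary:no

n_0=7 n_1=17 n_2=7  [Z2]
∂1: piv[dj,dq,dz,fj,fu,fv] rk=6  ker:fz,jq,ju,jv,jz,qu,qv,qz,uv,uz,vz
∂2: piv[djq,djz,dqz,fjv,fvz,jvz] rk=6  ker:jqz
∂1c = 0
c vs im∂2: residual ≠ 0 ⇒ not boundary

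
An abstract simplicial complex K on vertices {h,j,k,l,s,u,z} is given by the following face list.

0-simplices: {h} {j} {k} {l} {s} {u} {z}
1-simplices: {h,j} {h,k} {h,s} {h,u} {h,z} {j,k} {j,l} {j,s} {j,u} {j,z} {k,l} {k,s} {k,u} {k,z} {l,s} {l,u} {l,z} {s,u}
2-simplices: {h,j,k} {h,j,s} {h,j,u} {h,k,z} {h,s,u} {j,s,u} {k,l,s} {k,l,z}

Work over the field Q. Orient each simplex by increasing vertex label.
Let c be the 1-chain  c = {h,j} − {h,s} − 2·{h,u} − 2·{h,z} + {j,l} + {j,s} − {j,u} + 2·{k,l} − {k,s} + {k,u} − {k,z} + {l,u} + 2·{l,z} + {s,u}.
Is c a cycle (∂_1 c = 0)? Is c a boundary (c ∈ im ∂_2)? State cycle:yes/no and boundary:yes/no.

n_0=7 n_1=18 n_2=8  [Q]
∂1: piv[hj,hk,hs,hu,hz,jl] rk=6  ker:jk,js,ju,jz,kl,ks,ku,kz,ls,lu,lz,su
∂2: piv[hjk,hjs,hju,hkz,hsu,kls,klz] rk=7  ker:jsu
∂1c = 4·{h} − {k} − 2·{s} − {z}

cycle:no boundary:no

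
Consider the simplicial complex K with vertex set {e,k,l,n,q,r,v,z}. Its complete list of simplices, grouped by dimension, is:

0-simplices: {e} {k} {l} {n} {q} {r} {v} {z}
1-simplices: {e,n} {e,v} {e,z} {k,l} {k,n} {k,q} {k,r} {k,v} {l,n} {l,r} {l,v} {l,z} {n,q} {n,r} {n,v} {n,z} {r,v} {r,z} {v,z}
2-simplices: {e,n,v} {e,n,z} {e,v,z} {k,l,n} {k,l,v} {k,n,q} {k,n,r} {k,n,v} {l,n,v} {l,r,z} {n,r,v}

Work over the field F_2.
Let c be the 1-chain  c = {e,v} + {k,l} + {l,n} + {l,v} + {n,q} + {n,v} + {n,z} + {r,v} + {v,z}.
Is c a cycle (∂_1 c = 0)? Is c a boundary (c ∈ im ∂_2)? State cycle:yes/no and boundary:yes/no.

n_0=8 n_1=19 n_2=11  [Z2]
∂1: piv[en,ev,ez,kl,kn,kq,kr] rk=7  ker:kv,ln,lr,lv,lz,nq,nr,nv,nz,rv,rz,vz
∂2: piv[env,enz,evz,kln,klv,knq,knr,knv,lrz,nrv] rk=10  ker:lnv
∂1c = {e} + {k} + {l} + {q} + {r} + {v}

cycle:no boundary:no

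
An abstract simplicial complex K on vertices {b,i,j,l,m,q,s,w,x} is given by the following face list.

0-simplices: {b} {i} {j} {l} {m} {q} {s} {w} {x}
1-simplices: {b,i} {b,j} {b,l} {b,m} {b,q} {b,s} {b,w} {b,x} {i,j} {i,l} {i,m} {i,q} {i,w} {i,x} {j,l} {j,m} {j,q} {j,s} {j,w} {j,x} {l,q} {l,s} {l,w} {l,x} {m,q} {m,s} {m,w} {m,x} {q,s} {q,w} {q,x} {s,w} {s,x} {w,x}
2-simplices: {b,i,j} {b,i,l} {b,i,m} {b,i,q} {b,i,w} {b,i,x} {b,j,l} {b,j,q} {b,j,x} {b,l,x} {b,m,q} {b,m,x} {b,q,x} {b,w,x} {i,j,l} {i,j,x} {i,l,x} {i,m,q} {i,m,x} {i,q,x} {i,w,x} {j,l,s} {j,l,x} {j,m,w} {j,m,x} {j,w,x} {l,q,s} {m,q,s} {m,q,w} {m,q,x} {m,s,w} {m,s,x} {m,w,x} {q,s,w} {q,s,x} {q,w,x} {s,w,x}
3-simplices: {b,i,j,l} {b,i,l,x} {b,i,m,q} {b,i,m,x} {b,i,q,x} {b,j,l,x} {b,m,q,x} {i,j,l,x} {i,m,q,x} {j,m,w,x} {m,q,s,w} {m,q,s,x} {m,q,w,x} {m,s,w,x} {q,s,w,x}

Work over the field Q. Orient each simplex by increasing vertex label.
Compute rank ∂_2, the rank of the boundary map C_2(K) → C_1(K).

n_0=9 n_1=34 n_2=37 n_3=15  [Q]
∂1: piv[bi,bj,bl,bm,bq,bs,bw,bx] rk=8  ker:ij,il,im,iq,iw,ix,jl,jm,jq,js,jw,jx,lq,ls,lw,lx,mq,ms,mw,mx,qs,qw,qx,sw,sx,wx
∂2: piv[bij,bil,bim,biq,biw,bix,bjl,bjq,bjx,blx,bmq,bmx,bqx,bwx,jls,jmw,jmx,jwx,lqs,mqs,mqw,msw,msx] rk=23  ker:ijl,ijx,ilx,imq,imx,iqx,iwx,jlx,mqx,mwx,qsw,qsx,qwx,swx
∂3: piv[bijl,bilx,bimq,bimx,biqx,bjlx,bmqx,ijlx,jmwx,mqsw,mqsx,mqwx,mswx] rk=13  ker:imqx,qswx
rk∂_2=23

rank∂_2=23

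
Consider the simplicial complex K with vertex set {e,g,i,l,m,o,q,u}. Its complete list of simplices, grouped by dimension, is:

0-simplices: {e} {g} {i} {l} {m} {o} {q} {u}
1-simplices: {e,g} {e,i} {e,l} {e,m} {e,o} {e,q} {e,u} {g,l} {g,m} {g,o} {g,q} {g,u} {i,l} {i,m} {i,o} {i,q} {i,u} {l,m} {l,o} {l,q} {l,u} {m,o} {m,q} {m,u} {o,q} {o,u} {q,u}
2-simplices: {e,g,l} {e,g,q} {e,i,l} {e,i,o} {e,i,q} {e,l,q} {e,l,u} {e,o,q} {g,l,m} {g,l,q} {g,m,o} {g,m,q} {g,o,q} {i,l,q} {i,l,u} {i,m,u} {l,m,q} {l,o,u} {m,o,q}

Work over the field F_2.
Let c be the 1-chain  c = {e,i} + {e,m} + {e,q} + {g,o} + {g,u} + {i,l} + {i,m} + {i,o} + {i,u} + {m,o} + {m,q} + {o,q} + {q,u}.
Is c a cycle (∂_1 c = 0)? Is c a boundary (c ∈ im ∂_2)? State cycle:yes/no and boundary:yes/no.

n_0=8 n_1=27 n_2=19  [Z2]
∂1: piv[eg,ei,el,em,eo,eq,eu] rk=7  ker:gl,gm,go,gq,gu,il,im,io,iq,iu,lm,lo,lq,lu,mo,mq,mu,oq,ou,qu
∂2: piv[egl,egq,eil,eio,eiq,elq,elu,eoq,glm,gmo,gmq,goq,ilu,imu,lou] rk=15  ker:glq,ilq,lmq,moq
∂1c = {e} + {i} + {l} + {u}

cycle:no boundary:no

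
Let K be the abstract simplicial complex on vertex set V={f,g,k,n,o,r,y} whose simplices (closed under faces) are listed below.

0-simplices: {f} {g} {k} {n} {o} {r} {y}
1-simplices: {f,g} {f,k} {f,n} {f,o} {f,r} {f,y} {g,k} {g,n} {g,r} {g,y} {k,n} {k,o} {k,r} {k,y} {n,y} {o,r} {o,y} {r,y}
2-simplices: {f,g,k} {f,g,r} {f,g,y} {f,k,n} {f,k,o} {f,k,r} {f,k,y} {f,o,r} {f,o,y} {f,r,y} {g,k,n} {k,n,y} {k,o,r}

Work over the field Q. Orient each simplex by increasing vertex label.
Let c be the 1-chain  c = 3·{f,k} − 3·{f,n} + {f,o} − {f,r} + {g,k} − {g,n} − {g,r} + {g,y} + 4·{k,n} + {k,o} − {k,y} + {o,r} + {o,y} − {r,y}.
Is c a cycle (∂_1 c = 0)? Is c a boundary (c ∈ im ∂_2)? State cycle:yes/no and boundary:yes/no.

cycle:yes boundary:yes

n_0=7 n_1=18 n_2=13  [Q]
∂1: piv[fg,fk,fn,fo,fr,fy] rk=6  ker:gk,gn,gr,gy,kn,ko,kr,ky,ny,or,oy,ry
∂2: piv[fgk,fgr,fgy,fkn,fko,fkr,fky,for,foy,fry,gkn,kny] rk=12  ker:kor
∂1c = 0
c vs im∂2: reduces to 0 ⇒ boundary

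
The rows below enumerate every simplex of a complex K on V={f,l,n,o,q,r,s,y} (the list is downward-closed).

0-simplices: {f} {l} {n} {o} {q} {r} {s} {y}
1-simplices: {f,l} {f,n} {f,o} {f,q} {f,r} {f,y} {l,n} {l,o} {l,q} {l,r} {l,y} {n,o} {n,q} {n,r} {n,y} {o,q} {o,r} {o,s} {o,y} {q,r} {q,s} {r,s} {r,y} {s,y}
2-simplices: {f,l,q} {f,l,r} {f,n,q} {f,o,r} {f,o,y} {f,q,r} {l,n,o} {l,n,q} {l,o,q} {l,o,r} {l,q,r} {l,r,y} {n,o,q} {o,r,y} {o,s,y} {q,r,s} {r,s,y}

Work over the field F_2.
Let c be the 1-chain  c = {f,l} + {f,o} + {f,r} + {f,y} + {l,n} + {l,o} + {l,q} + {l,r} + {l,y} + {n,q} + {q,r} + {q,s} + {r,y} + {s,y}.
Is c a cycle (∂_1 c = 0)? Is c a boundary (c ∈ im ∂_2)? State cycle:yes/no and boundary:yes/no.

cycle:yes boundary:yes

n_0=8 n_1=24 n_2=17  [Z2]
∂1: piv[fl,fn,fo,fq,fr,fy,os] rk=7  ker:ln,lo,lq,lr,ly,no,nq,nr,ny,oq,or,oy,qr,qs,rs,ry,sy
∂2: piv[flq,flr,fnq,for,foy,fqr,lno,lnq,loq,lor,lry,ory,osy,qrs,rsy] rk=15  ker:lqr,noq
∂1c = 0
c vs im∂2: reduces to 0 ⇒ boundary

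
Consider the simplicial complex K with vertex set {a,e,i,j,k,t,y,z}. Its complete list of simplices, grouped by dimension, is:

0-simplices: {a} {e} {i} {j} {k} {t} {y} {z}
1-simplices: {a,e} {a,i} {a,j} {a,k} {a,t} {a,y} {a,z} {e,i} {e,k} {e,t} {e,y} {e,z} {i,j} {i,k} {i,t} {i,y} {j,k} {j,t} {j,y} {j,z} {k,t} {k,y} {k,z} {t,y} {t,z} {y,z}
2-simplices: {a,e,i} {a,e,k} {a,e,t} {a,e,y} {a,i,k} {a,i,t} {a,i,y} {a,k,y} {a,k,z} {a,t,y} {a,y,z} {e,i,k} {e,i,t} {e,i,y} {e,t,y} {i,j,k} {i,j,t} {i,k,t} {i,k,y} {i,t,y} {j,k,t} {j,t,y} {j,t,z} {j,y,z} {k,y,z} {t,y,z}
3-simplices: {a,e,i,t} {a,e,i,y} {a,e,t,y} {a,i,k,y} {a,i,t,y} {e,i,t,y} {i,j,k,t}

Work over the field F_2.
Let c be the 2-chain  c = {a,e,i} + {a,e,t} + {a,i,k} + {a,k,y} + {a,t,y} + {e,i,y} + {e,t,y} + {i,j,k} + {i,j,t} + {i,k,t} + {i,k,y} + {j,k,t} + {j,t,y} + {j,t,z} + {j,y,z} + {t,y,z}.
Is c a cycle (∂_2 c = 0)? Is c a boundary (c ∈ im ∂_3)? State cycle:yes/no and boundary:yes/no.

cycle:yes boundary:no

n_0=8 n_1=26 n_2=26 n_3=7  [Z2]
∂1: piv[ae,ai,aj,ak,at,ay,az] rk=7  ker:ei,ek,et,ey,ez,ij,ik,it,iy,jk,jt,jy,jz,kt,ky,kz,ty,tz,yz
∂2: piv[aei,aek,aet,aey,aik,ait,aiy,aky,akz,aty,ayz,ijk,ijt,ikt,jty,jtz,jyz] rk=17  ker:eik,eit,eiy,ety,iky,ity,jkt,kyz,tyz
∂3: piv[aeit,aeiy,aety,aiky,aity,ijkt] rk=6  ker:eity
∂2c = 0
c vs im∂3: residual ≠ 0 ⇒ not boundary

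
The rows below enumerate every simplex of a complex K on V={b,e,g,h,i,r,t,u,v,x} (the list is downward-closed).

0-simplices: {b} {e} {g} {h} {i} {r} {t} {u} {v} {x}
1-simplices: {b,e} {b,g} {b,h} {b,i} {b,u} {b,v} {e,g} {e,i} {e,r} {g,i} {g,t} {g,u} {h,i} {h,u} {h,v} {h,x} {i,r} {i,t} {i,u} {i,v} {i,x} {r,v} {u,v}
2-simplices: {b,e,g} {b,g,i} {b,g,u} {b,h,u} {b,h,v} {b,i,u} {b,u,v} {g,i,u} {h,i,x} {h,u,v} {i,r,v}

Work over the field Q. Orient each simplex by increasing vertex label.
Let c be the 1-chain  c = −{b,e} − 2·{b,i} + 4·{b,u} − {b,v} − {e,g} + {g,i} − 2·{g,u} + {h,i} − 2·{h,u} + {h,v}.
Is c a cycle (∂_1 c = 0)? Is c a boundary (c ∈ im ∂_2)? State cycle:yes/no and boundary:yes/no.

n_0=10 n_1=23 n_2=11  [Q]
∂1: piv[be,bg,bh,bi,bu,bv,er,gt,hx] rk=9  ker:eg,ei,gi,gu,hi,hu,hv,ir,it,iu,iv,ix,rv,uv
∂2: piv[beg,bgi,bgu,bhu,bhv,biu,buv,hix,irv] rk=9  ker:giu,huv
∂1c = 0
c vs im∂2: residual ≠ 0 ⇒ not boundary

cycle:yes boundary:no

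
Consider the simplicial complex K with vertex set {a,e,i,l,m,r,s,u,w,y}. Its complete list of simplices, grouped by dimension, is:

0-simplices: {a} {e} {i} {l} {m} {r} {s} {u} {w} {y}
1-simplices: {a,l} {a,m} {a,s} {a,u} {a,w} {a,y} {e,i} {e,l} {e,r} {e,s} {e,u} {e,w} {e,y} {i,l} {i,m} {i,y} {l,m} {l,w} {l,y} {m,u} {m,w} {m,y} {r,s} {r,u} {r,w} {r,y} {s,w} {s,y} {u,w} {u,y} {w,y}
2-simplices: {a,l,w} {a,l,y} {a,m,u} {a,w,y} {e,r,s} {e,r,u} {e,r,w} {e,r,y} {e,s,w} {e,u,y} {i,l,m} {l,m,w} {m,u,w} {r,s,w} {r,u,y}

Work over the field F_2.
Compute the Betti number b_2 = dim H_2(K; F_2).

n_0=10 n_1=31 n_2=15  [Z2]
∂1: piv[al,am,as,au,aw,ay,ei,el,er] rk=9  ker:es,eu,ew,ey,il,im,iy,lm,lw,ly,mu,mw,my,rs,ru,rw,ry,sw,sy,uw,uy,wy
∂2: piv[alw,aly,amu,awy,ers,eru,erw,ery,esw,euy,ilm,lmw,muw] rk=13  ker:rsw,ruy
b_2=(15−13)−0=2

b_2=2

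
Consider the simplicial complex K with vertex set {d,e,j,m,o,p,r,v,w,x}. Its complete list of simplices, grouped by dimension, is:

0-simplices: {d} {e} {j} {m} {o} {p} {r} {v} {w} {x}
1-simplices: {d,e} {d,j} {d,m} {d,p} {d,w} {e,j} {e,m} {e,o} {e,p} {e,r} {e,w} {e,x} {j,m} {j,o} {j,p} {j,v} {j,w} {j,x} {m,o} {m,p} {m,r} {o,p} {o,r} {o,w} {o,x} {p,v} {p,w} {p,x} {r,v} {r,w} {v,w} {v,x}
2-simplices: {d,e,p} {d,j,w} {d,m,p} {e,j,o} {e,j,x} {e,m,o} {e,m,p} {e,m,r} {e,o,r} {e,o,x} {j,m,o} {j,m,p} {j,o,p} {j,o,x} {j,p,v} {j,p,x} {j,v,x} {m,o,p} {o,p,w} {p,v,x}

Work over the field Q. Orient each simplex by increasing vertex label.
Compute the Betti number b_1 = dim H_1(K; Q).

n_0=10 n_1=32 n_2=20  [Q]
∂1: piv[de,dj,dm,dp,dw,eo,er,ex,jv] rk=9  ker:ej,em,ep,ew,jm,jo,jp,jw,jx,mo,mp,mr,op,or,ow,ox,pv,pw,px,rv,rw,vw,vx
∂2: piv[dep,djw,dmp,ejo,ejx,emo,emp,emr,eor,eox,jmo,jmp,jop,jpv,jpx,jvx,opw] rk=17  ker:jox,mop,pvx
b_1=(32−9)−17=6

b_1=6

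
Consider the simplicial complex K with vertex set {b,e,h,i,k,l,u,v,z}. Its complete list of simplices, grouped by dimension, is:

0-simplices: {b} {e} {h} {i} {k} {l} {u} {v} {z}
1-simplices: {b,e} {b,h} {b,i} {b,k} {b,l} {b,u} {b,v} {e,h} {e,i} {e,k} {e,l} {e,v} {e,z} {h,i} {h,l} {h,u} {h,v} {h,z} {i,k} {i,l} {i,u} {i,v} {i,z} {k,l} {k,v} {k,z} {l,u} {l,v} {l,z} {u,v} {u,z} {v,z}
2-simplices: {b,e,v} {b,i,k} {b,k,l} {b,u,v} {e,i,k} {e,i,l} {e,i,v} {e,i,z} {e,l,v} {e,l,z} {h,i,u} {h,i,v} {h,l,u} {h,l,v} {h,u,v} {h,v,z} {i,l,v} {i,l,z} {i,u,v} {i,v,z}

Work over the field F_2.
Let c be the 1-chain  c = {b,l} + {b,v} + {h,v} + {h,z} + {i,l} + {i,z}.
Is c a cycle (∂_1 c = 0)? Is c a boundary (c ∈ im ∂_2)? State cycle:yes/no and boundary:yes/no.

cycle:yes boundary:no

n_0=9 n_1=32 n_2=20  [Z2]
∂1: piv[be,bh,bi,bk,bl,bu,bv,ez] rk=8  ker:eh,ei,ek,el,ev,hi,hl,hu,hv,hz,ik,il,iu,iv,iz,kl,kv,kz,lu,lv,lz,uv,uz,vz
∂2: piv[bev,bik,bkl,buv,eik,eil,eiv,eiz,elv,elz,hiu,hiv,hlu,hlv,huv,hvz,ivz] rk=17  ker:ilv,ilz,iuv
∂1c = 0
c vs im∂2: residual ≠ 0 ⇒ not boundary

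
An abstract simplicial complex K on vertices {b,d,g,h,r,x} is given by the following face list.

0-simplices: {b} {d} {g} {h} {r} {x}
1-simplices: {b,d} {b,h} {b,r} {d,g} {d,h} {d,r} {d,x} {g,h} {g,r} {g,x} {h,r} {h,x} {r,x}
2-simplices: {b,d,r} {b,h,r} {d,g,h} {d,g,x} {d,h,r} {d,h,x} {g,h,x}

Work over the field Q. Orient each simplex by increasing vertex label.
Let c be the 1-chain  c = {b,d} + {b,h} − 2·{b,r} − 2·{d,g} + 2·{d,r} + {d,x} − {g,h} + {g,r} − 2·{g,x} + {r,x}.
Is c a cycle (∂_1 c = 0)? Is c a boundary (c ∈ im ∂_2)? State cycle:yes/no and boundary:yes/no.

n_0=6 n_1=13 n_2=7  [Q]
∂1: piv[bd,bh,br,dg,dx] rk=5  ker:dh,dr,gh,gr,gx,hr,hx,rx
∂2: piv[bdr,bhr,dgh,dgx,dhr,dhx] rk=6  ker:ghx
∂1c = 0
c vs im∂2: residual ≠ 0 ⇒ not boundary

cycle:yes boundary:no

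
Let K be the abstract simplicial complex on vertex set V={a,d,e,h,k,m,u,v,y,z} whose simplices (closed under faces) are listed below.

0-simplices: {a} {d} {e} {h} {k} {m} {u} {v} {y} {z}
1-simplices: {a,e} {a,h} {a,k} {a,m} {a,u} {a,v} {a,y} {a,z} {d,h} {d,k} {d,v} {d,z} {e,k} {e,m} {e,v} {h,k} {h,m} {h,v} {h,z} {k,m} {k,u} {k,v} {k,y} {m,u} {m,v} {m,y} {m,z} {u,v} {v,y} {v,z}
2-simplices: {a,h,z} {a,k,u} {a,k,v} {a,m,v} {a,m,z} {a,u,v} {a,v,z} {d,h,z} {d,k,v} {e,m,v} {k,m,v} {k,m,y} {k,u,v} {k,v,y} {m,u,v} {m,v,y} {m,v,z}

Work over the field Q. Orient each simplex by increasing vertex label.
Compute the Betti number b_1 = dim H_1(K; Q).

n_0=10 n_1=30 n_2=17  [Q]
∂1: piv[ae,ah,ak,am,au,av,ay,az,dh] rk=9  ker:dk,dv,dz,ek,em,ev,hk,hm,hv,hz,km,ku,kv,ky,mu,mv,my,mz,uv,vy,vz
∂2: piv[ahz,aku,akv,amv,amz,auv,avz,dhz,dkv,emv,kmv,kmy,kvy,muv] rk=14  ker:kuv,mvy,mvz
b_1=(30−9)−14=7

b_1=7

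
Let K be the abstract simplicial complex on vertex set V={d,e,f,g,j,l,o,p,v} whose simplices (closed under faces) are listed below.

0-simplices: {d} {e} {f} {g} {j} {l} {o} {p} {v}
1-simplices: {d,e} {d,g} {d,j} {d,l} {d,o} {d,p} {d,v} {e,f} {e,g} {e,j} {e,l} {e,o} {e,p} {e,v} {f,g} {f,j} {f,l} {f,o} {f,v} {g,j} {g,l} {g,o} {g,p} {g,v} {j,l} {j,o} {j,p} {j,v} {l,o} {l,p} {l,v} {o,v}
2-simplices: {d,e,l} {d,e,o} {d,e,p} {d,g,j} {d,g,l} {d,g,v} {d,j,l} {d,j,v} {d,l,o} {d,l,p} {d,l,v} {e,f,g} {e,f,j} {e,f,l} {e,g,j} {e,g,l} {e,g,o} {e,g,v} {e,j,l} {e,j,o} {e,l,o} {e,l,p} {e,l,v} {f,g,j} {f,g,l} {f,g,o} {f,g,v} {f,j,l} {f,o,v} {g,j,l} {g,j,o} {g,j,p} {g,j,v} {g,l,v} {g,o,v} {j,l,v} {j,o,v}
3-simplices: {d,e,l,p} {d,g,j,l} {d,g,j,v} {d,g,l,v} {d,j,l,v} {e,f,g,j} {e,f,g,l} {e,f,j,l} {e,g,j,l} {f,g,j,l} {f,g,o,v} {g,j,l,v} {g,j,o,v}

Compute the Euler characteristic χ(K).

n_0=9 n_1=32 n_2=37 n_3=13
χ=+9−32+37−13=1

χ(K)=1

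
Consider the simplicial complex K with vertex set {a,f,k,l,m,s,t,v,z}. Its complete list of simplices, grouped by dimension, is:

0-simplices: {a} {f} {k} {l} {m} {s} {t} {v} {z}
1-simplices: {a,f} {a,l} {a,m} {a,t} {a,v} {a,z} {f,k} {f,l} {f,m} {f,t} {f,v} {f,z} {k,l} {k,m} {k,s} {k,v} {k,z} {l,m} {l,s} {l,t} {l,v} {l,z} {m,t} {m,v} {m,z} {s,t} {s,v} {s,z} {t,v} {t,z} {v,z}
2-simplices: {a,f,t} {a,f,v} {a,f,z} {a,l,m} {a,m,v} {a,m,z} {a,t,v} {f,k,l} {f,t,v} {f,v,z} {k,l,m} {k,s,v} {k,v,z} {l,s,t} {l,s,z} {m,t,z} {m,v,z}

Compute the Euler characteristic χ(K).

n_0=9 n_1=31 n_2=17
χ=+9−31+17=-5

χ(K)=-5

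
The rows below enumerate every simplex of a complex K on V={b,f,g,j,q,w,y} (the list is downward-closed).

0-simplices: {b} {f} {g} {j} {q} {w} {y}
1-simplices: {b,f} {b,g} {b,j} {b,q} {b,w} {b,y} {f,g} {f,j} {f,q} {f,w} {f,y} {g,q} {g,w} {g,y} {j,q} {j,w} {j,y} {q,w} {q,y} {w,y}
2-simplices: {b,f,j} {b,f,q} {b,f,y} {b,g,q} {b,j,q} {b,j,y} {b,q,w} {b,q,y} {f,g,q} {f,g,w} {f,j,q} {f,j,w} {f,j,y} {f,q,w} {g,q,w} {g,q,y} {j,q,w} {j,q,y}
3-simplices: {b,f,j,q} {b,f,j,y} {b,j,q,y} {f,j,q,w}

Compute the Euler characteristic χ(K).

χ(K)=1

n_0=7 n_1=20 n_2=18 n_3=4
χ=+7−20+18−4=1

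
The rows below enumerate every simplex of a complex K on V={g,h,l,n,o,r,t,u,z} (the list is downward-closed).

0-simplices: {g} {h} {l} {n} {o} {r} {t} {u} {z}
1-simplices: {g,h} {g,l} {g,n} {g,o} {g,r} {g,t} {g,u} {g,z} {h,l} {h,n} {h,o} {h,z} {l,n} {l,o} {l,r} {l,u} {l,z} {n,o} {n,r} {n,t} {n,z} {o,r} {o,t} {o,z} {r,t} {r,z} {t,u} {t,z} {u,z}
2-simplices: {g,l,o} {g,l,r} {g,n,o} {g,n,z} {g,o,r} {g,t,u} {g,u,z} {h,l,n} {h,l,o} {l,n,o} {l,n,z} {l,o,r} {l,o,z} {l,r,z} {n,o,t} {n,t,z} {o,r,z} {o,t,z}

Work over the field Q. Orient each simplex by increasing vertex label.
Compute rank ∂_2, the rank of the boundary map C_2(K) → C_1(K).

n_0=9 n_1=29 n_2=18  [Q]
∂1: piv[gh,gl,gn,go,gr,gt,gu,gz] rk=8  ker:hl,hn,ho,hz,ln,lo,lr,lu,lz,no,nr,nt,nz,or,ot,oz,rt,rz,tu,tz,uz
∂2: piv[glo,glr,gno,gnz,gor,gtu,guz,hln,hlo,lno,lnz,loz,lrz,not,ntz] rk=15  ker:lor,orz,otz
rk∂_2=15

rank∂_2=15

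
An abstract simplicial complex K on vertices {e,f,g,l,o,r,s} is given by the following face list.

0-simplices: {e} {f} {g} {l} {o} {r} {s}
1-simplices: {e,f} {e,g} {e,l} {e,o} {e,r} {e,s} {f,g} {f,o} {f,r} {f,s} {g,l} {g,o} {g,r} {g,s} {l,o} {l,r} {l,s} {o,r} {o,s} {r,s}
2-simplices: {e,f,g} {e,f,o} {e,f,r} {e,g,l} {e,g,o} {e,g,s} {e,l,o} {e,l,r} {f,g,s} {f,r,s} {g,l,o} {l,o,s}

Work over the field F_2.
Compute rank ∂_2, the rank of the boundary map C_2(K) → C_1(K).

rank∂_2=11

n_0=7 n_1=20 n_2=12  [Z2]
∂1: piv[ef,eg,el,eo,er,es] rk=6  ker:fg,fo,fr,fs,gl,go,gr,gs,lo,lr,ls,or,os,rs
∂2: piv[efg,efo,efr,egl,ego,egs,elo,elr,fgs,frs,los] rk=11  ker:glo
rk∂_2=11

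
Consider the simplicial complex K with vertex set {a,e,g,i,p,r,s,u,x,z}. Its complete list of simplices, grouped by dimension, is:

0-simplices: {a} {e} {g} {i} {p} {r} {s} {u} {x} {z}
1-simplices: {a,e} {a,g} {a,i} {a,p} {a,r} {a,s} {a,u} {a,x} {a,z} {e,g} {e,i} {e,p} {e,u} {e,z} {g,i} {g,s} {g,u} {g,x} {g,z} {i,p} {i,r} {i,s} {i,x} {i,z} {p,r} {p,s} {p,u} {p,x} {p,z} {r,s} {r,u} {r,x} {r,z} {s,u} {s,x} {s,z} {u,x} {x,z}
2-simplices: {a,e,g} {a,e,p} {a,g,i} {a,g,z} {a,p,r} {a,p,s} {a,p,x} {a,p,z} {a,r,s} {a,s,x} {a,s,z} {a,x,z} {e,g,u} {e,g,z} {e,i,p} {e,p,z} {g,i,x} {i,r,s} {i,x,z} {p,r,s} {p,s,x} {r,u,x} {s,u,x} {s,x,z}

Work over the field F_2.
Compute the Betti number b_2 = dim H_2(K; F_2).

b_2=4

n_0=10 n_1=38 n_2=24  [Z2]
∂1: piv[ae,ag,ai,ap,ar,as,au,ax,az] rk=9  ker:eg,ei,ep,eu,ez,gi,gs,gu,gx,gz,ip,ir,is,ix,iz,pr,ps,pu,px,pz,rs,ru,rx,rz,su,sx,sz,ux,xz
∂2: piv[aeg,aep,agi,agz,apr,aps,apx,apz,ars,asx,asz,axz,egu,egz,eip,gix,irs,ixz,rux,sux] rk=20  ker:epz,prs,psx,sxz
b_2=(24−20)−0=4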